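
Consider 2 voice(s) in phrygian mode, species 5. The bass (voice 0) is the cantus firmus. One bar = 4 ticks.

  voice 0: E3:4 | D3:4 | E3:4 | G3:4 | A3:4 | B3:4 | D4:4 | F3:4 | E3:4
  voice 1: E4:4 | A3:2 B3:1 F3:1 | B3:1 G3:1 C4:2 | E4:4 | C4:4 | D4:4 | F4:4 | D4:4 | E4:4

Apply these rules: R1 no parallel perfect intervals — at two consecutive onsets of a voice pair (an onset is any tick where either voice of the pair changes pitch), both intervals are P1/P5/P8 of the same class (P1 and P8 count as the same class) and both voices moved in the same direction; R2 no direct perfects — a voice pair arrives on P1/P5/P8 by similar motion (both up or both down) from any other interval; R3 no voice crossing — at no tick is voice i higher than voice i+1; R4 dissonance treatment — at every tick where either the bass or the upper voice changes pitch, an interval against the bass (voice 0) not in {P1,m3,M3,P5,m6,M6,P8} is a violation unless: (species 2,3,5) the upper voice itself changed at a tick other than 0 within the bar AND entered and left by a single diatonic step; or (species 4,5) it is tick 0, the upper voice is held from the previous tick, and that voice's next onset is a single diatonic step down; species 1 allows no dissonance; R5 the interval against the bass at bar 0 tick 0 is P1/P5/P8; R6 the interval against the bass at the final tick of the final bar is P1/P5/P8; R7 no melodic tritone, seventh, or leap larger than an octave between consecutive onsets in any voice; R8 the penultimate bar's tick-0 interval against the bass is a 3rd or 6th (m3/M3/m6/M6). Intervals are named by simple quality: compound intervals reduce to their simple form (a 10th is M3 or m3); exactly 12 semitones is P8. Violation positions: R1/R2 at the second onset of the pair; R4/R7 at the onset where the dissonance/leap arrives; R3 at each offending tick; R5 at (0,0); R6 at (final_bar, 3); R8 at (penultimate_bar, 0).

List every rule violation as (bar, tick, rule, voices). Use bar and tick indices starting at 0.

bar 0: v0=E3 v1=E4 downbeat P8
bar 1: v0=D3 v1=A3 downbeat P5
bar 2: v0=E3 v1=B3 downbeat P5
bar 3: v0=G3 v1=E4 downbeat M6
bar 4: v0=A3 v1=C4 downbeat m3
bar 5: v0=B3 v1=D4 downbeat m3
bar 6: v0=D4 v1=F4 downbeat m3
bar 7: v0=F3 v1=D4 downbeat M6
bar 8: v0=E3 v1=E4 downbeat P8
  -> R2 @ bar 1 tick 0 v(0, 1): E3/E4 P8 -> D3/A3 P5 similar
  -> R7 @ bar 1 tick 3 v(1,): B3->F3 leap 6st
  -> R2 @ bar 2 tick 0 v(0, 1): D3/F3 m3 -> E3/B3 P5 similar
  -> R7 @ bar 2 tick 0 v(1,): F3->B3 leap 6st

(1, 0, R2, (0, 1))
(1, 3, R7, (1,))
(2, 0, R2, (0, 1))
(2, 0, R7, (1,))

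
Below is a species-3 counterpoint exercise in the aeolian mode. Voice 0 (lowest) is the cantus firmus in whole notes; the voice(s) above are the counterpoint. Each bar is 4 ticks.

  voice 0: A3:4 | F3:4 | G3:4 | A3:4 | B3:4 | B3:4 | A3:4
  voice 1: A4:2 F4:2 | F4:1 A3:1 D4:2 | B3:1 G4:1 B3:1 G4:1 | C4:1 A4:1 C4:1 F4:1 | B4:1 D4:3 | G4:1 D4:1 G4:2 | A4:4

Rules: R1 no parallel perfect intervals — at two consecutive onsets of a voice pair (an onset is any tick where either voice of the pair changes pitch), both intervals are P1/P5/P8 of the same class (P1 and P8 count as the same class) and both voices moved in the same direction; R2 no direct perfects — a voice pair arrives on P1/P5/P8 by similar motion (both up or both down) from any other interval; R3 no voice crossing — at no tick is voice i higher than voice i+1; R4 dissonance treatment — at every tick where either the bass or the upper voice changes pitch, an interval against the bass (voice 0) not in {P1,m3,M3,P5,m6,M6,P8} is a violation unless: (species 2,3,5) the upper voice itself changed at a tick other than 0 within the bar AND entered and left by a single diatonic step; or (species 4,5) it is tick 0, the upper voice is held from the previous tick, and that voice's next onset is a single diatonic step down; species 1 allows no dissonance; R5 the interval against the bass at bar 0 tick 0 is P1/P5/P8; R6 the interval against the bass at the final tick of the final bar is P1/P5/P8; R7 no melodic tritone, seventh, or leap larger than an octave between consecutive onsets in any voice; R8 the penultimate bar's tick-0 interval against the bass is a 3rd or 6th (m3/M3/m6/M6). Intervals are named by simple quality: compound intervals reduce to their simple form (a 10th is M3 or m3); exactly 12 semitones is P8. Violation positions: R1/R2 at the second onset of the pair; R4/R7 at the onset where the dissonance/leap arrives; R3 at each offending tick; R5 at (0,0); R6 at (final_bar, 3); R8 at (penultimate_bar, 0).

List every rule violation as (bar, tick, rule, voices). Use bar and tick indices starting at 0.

bar 0: v0=A3 v1=A4 downbeat P8
bar 1: v0=F3 v1=F4 downbeat P8
bar 2: v0=G3 v1=B3 downbeat M3
bar 3: v0=A3 v1=C4 downbeat m3
bar 4: v0=B3 v1=B4 downbeat P8
bar 5: v0=B3 v1=G4 downbeat m6
bar 6: v0=A3 v1=A4 downbeat P8
  -> R2 @ bar 4 tick 0 v(0, 1): A3/F4 m6 -> B3/B4 P8 similar
  -> R7 @ bar 4 tick 0 v(1,): F4->B4 leap 6st

(4, 0, R2, (0, 1))
(4, 0, R7, (1,))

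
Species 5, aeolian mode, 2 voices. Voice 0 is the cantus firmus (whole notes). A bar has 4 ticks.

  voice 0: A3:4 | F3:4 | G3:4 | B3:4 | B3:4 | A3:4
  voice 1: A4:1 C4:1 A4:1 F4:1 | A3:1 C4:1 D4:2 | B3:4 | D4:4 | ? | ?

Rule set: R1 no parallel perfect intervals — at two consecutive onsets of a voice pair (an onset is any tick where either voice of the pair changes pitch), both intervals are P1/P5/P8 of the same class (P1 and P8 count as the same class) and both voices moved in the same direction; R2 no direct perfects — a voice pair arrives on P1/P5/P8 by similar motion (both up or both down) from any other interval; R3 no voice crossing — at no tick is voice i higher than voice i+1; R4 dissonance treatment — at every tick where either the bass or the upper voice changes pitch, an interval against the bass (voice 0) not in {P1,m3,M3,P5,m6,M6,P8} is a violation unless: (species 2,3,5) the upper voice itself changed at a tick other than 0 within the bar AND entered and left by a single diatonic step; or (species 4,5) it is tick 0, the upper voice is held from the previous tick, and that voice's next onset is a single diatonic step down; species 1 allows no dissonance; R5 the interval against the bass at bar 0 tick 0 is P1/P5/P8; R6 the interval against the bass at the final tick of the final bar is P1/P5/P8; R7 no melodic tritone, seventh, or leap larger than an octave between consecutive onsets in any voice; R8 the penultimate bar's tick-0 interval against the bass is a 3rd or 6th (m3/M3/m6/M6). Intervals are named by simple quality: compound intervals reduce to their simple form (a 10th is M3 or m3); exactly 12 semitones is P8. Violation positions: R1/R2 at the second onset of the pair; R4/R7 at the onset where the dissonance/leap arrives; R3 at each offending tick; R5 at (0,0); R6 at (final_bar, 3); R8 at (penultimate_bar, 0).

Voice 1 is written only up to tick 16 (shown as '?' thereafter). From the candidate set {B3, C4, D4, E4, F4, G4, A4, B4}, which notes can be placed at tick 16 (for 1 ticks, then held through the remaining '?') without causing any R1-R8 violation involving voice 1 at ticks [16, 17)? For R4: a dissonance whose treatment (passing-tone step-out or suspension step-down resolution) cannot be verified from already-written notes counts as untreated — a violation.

B3: violates R8
C4: violates R4,R8
D4: legal
E4: violates R4,R8
F4: violates R4,R8
G4: legal
A4: violates R4,R8
B4: violates R8

{D4, G4}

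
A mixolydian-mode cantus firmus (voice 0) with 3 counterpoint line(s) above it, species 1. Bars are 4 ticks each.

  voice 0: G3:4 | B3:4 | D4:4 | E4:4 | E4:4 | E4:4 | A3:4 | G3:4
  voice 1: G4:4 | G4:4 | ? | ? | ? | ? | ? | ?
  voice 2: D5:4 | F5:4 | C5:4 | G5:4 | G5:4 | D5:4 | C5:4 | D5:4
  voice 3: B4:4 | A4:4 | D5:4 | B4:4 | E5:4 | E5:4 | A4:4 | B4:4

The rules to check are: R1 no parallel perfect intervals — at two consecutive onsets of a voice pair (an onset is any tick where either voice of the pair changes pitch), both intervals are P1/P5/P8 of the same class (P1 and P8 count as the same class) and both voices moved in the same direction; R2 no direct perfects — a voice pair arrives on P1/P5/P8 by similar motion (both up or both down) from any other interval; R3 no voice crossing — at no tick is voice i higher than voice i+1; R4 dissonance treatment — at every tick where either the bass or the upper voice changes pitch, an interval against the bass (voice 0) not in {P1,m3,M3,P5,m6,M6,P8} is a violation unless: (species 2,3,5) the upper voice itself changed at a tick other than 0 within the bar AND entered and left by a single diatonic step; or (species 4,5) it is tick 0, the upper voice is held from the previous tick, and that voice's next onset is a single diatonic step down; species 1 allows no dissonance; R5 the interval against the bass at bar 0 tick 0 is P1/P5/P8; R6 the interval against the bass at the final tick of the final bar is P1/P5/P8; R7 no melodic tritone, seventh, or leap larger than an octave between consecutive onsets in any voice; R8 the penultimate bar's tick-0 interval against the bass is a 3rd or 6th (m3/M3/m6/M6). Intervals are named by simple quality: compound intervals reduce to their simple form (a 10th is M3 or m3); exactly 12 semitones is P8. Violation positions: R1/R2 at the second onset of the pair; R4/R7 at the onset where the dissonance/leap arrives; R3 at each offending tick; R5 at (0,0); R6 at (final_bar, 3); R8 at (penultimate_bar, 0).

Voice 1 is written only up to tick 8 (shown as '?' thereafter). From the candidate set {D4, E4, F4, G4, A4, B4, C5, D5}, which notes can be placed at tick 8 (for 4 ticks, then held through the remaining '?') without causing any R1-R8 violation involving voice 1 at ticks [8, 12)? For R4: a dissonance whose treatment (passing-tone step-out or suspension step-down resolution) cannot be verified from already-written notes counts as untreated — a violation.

{B4, D4}

D4: legal
E4: violates R4
F4: violates R2
G4: violates R4
A4: violates R2
B4: legal
C5: violates R4
D5: violates R2,R3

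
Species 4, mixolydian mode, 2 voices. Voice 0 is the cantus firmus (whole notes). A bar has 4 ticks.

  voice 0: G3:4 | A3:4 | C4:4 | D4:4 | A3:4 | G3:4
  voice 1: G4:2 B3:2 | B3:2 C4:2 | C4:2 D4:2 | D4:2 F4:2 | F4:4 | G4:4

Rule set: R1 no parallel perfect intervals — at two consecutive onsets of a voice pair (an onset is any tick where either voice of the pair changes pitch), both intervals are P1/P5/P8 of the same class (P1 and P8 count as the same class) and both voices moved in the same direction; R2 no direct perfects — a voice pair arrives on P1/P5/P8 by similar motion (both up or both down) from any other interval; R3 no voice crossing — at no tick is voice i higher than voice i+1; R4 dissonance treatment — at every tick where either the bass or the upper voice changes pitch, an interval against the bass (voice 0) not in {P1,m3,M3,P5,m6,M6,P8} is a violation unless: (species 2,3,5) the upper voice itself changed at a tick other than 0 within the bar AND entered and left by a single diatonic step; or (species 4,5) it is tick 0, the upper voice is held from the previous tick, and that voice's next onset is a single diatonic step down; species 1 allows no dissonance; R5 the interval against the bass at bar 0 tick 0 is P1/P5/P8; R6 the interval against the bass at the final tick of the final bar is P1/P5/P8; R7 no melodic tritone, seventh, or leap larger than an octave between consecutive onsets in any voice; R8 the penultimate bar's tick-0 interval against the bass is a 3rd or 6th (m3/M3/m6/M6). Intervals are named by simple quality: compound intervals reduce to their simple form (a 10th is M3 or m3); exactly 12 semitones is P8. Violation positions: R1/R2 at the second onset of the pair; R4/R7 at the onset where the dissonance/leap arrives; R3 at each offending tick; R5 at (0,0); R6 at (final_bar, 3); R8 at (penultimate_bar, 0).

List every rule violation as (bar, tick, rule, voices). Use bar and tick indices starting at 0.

bar 0: v0=G3 v1=G4 downbeat P8
bar 1: v0=A3 v1=B3 downbeat M2
bar 2: v0=C4 v1=C4 downbeat P1
bar 3: v0=D4 v1=D4 downbeat P1
bar 4: v0=A3 v1=F4 downbeat m6
bar 5: v0=G3 v1=G4 downbeat P8
  -> R4 @ bar 1 tick 0 v(0, 1): A3/B3 M2 untreated
  -> R4 @ bar 2 tick 2 v(0, 1): C4/D4 M2 untreated

(1, 0, R4, (0, 1))
(2, 2, R4, (0, 1))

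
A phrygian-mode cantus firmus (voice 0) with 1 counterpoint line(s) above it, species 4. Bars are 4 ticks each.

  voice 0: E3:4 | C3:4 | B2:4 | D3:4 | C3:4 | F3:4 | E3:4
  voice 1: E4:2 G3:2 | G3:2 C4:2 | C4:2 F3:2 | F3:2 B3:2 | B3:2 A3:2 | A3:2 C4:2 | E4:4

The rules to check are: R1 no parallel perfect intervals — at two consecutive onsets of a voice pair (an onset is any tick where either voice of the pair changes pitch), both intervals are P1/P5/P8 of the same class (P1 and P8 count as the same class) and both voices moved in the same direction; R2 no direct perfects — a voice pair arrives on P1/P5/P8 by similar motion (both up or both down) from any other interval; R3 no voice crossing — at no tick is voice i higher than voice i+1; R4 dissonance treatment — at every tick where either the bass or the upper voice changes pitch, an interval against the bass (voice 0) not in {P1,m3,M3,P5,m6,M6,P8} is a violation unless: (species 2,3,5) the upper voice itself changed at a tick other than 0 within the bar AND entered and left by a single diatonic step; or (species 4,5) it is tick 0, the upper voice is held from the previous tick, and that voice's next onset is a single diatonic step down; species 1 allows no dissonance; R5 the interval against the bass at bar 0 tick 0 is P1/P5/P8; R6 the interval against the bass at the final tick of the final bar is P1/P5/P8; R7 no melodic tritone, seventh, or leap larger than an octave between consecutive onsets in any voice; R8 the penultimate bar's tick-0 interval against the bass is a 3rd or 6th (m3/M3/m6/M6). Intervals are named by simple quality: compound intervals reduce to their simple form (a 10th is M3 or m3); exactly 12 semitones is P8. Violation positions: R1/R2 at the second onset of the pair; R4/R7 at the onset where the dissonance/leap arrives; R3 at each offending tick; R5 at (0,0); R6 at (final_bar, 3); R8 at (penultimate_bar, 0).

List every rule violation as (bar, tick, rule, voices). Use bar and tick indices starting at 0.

bar 0: v0=E3 v1=E4 downbeat P8
bar 1: v0=C3 v1=G3 downbeat P5
bar 2: v0=B2 v1=C4 downbeat m2
bar 3: v0=D3 v1=F3 downbeat m3
bar 4: v0=C3 v1=B3 downbeat M7
bar 5: v0=F3 v1=A3 downbeat M3
bar 6: v0=E3 v1=E4 downbeat P8
  -> R4 @ bar 2 tick 0 v(0, 1): B2/C4 m2 untreated
  -> R4 @ bar 2 tick 2 v(0, 1): B2/F3 TT untreated
  -> R7 @ bar 3 tick 2 v(1,): F3->B3 leap 6st

(2, 0, R4, (0, 1))
(2, 2, R4, (0, 1))
(3, 2, R7, (1,))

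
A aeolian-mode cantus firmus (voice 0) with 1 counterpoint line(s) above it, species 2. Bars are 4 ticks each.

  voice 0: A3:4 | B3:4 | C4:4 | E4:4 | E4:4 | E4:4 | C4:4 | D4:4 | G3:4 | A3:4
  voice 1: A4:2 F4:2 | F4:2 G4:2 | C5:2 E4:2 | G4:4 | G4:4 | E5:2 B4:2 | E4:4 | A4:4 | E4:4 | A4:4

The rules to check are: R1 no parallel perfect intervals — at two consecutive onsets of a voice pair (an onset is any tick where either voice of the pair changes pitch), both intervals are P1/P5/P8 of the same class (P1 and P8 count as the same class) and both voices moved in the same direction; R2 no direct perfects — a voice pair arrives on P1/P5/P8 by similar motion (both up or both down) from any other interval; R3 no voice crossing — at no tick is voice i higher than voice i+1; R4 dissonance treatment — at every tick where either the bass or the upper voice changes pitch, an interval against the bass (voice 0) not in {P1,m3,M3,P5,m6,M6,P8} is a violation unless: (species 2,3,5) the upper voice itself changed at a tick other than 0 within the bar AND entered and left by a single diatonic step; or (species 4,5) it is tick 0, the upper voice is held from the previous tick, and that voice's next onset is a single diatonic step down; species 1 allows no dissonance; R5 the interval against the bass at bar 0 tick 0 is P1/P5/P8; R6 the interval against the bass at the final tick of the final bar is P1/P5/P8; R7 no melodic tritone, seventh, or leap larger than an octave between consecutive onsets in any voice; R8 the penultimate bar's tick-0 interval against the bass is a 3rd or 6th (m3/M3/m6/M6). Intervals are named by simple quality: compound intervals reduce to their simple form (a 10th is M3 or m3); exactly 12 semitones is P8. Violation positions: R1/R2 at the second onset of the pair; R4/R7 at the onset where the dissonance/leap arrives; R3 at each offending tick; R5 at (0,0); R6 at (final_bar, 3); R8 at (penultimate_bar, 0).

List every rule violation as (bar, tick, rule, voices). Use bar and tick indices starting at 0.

bar 0: v0=A3 v1=A4 downbeat P8
bar 1: v0=B3 v1=F4 downbeat TT
bar 2: v0=C4 v1=C5 downbeat P8
bar 3: v0=E4 v1=G4 downbeat m3
bar 4: v0=E4 v1=G4 downbeat m3
bar 5: v0=E4 v1=E5 downbeat P8
bar 6: v0=C4 v1=E4 downbeat M3
bar 7: v0=D4 v1=A4 downbeat P5
bar 8: v0=G3 v1=E4 downbeat M6
bar 9: v0=A3 v1=A4 downbeat P8
  -> R4 @ bar 1 tick 0 v(0, 1): B3/F4 TT untreated
  -> R2 @ bar 2 tick 0 v(0, 1): B3/G4 m6 -> C4/C5 P8 similar
  -> R2 @ bar 7 tick 0 v(0, 1): C4/E4 M3 -> D4/A4 P5 similar
  -> R2 @ bar 9 tick 0 v(0, 1): G3/E4 M6 -> A3/A4 P8 similar

(1, 0, R4, (0, 1))
(2, 0, R2, (0, 1))
(7, 0, R2, (0, 1))
(9, 0, R2, (0, 1))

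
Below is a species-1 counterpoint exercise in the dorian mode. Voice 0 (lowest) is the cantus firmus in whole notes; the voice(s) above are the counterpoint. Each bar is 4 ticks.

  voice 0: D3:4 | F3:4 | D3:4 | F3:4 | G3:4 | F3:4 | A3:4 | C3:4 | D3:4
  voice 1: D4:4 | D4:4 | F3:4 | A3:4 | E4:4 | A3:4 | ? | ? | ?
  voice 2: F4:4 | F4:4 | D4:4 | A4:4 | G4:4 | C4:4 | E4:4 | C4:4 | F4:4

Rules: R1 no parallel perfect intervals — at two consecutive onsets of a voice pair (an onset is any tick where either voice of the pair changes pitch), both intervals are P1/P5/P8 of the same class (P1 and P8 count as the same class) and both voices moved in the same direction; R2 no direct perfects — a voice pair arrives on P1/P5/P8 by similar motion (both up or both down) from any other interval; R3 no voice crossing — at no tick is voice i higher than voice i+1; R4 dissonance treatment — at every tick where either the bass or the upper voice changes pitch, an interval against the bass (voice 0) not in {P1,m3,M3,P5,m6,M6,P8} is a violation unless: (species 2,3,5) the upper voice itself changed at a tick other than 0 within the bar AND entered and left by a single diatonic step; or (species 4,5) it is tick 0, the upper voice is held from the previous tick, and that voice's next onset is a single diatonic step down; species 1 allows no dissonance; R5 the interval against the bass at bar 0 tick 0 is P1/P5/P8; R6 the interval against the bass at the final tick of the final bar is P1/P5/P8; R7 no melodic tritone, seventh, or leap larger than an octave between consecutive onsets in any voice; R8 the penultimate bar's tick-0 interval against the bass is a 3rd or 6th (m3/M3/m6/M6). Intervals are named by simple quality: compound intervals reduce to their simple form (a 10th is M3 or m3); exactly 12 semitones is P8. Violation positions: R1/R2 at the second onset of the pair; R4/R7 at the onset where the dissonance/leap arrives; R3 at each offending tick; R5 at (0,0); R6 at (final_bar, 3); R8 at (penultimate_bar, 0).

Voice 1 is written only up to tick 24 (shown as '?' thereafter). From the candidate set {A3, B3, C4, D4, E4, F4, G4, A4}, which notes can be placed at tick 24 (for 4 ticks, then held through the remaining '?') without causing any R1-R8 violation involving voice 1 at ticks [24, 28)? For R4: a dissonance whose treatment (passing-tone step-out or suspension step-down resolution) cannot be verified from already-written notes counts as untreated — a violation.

A3: legal
B3: violates R4
C4: legal
D4: violates R4
E4: violates R2
F4: violates R3
G4: violates R3,R4,R7
A4: violates R2,R3

{A3, C4}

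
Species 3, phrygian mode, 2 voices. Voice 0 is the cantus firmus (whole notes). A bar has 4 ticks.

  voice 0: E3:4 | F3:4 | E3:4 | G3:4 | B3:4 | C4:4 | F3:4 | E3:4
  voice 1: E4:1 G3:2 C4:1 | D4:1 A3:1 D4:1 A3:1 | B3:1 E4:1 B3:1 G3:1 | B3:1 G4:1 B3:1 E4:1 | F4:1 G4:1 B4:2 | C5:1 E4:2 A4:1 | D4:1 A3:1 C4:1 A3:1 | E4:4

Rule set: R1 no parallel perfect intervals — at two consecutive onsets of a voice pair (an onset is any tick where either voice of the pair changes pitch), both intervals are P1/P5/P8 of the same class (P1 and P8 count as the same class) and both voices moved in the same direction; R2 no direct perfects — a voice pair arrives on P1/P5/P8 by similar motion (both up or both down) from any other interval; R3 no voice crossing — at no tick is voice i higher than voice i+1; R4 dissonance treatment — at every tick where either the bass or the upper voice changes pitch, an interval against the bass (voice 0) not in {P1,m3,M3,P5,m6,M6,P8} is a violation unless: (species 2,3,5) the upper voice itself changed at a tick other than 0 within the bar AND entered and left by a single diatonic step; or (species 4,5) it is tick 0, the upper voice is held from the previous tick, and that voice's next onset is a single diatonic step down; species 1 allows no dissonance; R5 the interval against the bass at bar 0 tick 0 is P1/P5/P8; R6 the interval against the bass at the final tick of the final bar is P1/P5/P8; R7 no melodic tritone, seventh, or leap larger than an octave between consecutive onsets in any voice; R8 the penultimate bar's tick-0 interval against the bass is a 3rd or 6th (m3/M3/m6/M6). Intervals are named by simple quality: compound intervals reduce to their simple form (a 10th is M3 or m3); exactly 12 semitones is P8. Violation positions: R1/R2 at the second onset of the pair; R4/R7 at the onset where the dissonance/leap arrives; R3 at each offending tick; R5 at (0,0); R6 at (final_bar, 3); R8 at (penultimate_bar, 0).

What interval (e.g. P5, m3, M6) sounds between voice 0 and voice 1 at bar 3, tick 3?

voice 0=G3 voice 1=E4 -> M6

M6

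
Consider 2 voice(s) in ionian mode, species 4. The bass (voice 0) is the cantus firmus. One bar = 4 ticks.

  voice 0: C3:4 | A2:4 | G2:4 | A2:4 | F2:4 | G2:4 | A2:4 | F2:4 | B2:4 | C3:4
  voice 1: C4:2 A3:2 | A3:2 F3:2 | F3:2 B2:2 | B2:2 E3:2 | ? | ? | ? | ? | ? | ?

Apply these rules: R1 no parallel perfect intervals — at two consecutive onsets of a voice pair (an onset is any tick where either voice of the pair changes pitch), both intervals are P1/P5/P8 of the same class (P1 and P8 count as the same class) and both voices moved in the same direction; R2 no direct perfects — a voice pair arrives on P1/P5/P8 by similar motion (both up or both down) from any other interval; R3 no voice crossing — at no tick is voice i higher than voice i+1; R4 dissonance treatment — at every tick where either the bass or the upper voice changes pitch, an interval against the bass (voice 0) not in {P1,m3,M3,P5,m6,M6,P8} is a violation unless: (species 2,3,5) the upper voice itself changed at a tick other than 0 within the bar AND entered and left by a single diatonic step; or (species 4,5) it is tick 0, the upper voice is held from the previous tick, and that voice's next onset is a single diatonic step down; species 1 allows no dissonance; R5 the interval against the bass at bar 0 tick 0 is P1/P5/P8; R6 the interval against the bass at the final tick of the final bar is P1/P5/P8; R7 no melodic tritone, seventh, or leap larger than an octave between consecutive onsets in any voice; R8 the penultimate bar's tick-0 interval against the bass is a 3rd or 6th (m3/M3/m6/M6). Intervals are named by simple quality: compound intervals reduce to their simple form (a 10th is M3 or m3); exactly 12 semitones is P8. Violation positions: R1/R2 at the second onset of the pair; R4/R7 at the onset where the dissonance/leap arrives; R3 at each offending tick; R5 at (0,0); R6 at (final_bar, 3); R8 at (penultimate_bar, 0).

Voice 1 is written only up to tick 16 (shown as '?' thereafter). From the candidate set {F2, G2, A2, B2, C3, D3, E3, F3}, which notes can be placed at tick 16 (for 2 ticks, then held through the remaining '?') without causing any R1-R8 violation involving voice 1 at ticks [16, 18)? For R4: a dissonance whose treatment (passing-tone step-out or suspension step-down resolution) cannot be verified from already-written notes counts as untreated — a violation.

{A2, D3, F3}

F2: violates R2,R7
G2: violates R4
A2: legal
B2: violates R4
C3: violates R1
D3: legal
E3: violates R4
F3: legal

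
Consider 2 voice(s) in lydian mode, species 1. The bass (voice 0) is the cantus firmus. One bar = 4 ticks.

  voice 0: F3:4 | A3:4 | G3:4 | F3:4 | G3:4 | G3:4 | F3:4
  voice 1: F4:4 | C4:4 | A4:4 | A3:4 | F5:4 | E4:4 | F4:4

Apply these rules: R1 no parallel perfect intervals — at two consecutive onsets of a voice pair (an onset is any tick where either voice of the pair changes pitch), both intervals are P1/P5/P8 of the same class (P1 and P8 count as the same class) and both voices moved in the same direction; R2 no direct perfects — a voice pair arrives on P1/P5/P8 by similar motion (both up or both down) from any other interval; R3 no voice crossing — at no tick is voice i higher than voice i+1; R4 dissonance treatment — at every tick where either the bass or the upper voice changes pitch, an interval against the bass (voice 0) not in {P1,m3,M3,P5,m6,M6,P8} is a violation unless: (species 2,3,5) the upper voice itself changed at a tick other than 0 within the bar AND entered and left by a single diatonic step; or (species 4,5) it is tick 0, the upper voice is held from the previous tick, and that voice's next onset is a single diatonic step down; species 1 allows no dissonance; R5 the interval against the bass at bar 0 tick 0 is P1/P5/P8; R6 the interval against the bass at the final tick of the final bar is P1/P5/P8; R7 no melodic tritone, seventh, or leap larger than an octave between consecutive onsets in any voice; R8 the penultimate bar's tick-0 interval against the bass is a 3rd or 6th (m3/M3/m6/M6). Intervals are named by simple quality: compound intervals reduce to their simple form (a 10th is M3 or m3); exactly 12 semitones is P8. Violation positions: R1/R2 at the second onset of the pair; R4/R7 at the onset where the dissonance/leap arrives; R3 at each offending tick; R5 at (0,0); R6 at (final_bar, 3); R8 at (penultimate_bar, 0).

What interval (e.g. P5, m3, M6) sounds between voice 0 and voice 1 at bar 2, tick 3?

M2

voice 0=G3 voice 1=A4 -> M2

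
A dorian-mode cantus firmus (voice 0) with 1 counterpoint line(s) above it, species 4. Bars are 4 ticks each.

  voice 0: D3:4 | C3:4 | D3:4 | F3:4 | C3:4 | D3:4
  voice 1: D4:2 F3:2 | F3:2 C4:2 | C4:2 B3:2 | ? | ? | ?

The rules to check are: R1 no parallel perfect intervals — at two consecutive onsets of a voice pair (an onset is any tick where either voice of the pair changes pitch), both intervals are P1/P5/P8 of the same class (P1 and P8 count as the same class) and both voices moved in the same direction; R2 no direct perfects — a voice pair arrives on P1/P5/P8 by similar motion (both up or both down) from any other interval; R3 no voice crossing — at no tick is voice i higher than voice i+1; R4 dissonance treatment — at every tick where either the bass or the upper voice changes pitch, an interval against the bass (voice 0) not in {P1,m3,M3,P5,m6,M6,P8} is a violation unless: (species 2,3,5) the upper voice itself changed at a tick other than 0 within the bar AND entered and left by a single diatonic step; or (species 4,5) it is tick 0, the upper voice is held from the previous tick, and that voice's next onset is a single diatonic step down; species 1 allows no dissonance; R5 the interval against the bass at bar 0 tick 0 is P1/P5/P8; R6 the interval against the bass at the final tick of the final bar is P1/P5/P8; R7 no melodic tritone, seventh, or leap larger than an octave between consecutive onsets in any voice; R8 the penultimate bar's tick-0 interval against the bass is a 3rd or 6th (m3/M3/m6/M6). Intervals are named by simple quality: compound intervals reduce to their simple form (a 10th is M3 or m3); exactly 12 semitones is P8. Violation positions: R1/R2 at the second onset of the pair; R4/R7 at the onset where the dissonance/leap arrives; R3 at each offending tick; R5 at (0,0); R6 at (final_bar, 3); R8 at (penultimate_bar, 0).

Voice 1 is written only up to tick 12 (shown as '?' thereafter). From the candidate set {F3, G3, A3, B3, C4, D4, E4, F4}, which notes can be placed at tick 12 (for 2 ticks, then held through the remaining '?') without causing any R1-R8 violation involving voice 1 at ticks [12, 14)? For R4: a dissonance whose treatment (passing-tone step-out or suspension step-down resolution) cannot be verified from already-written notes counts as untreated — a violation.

F3: violates R7
G3: violates R4
A3: legal
B3: violates R4
C4: violates R2
D4: legal
E4: violates R4
F4: violates R2,R7

{A3, D4}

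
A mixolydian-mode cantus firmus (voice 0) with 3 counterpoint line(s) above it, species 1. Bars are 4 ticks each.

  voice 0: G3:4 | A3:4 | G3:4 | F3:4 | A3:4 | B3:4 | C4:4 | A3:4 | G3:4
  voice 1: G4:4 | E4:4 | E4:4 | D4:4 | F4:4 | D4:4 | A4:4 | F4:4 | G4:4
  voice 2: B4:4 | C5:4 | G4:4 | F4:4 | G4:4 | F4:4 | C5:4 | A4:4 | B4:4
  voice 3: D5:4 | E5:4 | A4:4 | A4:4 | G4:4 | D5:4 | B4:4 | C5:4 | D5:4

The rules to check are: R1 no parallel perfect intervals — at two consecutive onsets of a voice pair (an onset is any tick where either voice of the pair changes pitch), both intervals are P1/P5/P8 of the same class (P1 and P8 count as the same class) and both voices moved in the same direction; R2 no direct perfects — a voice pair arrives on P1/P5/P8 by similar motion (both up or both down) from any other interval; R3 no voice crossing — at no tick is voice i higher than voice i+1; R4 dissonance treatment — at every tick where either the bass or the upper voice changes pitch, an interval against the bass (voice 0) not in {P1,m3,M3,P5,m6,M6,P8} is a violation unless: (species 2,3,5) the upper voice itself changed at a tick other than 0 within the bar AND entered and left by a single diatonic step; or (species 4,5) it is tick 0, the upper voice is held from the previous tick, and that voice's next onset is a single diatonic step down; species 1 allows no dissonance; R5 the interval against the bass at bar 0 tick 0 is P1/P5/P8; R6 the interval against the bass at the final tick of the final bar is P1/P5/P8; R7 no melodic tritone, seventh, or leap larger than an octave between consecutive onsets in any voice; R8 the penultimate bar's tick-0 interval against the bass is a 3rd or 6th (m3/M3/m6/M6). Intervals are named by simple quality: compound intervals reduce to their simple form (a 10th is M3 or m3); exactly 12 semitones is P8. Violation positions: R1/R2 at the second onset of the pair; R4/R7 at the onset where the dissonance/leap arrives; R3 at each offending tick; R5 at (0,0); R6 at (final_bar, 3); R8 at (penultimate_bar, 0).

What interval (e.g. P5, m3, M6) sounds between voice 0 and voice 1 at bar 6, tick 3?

voice 0=C4 voice 1=A4 -> M6

M6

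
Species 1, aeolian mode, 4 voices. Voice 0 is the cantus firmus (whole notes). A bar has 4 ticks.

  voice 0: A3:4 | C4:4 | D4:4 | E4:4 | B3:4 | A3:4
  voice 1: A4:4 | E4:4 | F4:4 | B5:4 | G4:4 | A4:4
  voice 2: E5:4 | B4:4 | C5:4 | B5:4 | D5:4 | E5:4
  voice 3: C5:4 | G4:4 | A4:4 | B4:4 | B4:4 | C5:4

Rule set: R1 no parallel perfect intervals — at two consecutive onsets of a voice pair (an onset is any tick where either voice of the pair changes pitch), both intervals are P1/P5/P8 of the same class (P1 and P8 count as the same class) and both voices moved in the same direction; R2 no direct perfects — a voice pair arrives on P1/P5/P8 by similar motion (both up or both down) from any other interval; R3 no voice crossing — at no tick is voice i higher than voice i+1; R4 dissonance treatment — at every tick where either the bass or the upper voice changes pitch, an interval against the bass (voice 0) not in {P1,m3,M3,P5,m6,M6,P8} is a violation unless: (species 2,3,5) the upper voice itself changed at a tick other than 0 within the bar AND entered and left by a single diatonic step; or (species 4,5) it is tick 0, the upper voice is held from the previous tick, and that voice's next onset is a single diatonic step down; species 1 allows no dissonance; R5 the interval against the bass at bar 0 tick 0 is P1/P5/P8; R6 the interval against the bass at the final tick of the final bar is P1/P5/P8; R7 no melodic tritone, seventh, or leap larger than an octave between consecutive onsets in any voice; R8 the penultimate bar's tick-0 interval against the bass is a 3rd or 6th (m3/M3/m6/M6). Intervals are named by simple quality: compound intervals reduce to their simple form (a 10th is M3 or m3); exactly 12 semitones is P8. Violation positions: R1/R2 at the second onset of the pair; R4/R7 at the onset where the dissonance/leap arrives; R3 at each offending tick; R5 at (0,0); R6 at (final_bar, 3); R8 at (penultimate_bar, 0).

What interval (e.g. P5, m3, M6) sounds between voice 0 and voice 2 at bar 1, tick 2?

M7

voice 0=C4 voice 2=B4 -> M7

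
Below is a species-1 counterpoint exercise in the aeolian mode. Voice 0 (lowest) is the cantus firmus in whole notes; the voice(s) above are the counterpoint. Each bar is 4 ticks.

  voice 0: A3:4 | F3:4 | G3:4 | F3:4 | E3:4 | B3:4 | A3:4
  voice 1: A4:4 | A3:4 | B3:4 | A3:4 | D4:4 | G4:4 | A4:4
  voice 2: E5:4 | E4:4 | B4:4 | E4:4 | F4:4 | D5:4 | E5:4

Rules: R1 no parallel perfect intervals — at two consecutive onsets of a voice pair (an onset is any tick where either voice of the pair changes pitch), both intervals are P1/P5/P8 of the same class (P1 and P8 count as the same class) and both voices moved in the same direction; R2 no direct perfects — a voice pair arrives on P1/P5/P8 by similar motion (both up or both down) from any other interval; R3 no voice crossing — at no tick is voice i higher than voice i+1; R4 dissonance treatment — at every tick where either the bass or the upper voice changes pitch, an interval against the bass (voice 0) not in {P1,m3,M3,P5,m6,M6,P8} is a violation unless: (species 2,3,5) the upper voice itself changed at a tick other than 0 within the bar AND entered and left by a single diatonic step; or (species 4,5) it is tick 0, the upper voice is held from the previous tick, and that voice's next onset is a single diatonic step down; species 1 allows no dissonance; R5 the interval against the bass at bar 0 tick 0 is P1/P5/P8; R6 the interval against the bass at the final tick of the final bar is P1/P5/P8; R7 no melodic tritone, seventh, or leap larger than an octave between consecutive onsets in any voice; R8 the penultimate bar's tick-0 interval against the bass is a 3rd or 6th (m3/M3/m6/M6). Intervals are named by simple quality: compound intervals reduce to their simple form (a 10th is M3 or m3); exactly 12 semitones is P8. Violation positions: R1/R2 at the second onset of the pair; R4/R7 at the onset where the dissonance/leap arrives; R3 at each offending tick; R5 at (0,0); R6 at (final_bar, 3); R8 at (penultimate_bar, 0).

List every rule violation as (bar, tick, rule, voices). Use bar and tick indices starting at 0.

(1, 0, R1, (1, 2))
(1, 0, R4, (0, 2))
(2, 0, R2, (1, 2))
(3, 0, R2, (1, 2))
(3, 0, R4, (0, 2))
(4, 0, R4, (0, 1))
(4, 0, R4, (0, 2))
(5, 0, R2, (1, 2))
(6, 0, R1, (1, 2))

bar 0: v0=A3 v1=A4 v2=E5 downbeat P5
bar 1: v0=F3 v1=A3 v2=E4 downbeat M7
bar 2: v0=G3 v1=B3 v2=B4 downbeat M3
bar 3: v0=F3 v1=A3 v2=E4 downbeat M7
bar 4: v0=E3 v1=D4 v2=F4 downbeat m2
bar 5: v0=B3 v1=G4 v2=D5 downbeat m3
bar 6: v0=A3 v1=A4 v2=E5 downbeat P5
  -> R1 @ bar 1 tick 0 v(1, 2): A4/E5 P5 -> A3/E4 P5 similar
  -> R4 @ bar 1 tick 0 v(0, 2): F3/E4 M7 untreated
  -> R2 @ bar 2 tick 0 v(1, 2): A3/E4 P5 -> B3/B4 P8 similar
  -> R2 @ bar 3 tick 0 v(1, 2): B3/B4 P8 -> A3/E4 P5 similar
  -> R4 @ bar 3 tick 0 v(0, 2): F3/E4 M7 untreated
  -> R4 @ bar 4 tick 0 v(0, 1): E3/D4 m7 untreated
  -> R4 @ bar 4 tick 0 v(0, 2): E3/F4 m2 untreated
  -> R2 @ bar 5 tick 0 v(1, 2): D4/F4 m3 -> G4/D5 P5 similar
  -> R1 @ bar 6 tick 0 v(1, 2): G4/D5 P5 -> A4/E5 P5 similar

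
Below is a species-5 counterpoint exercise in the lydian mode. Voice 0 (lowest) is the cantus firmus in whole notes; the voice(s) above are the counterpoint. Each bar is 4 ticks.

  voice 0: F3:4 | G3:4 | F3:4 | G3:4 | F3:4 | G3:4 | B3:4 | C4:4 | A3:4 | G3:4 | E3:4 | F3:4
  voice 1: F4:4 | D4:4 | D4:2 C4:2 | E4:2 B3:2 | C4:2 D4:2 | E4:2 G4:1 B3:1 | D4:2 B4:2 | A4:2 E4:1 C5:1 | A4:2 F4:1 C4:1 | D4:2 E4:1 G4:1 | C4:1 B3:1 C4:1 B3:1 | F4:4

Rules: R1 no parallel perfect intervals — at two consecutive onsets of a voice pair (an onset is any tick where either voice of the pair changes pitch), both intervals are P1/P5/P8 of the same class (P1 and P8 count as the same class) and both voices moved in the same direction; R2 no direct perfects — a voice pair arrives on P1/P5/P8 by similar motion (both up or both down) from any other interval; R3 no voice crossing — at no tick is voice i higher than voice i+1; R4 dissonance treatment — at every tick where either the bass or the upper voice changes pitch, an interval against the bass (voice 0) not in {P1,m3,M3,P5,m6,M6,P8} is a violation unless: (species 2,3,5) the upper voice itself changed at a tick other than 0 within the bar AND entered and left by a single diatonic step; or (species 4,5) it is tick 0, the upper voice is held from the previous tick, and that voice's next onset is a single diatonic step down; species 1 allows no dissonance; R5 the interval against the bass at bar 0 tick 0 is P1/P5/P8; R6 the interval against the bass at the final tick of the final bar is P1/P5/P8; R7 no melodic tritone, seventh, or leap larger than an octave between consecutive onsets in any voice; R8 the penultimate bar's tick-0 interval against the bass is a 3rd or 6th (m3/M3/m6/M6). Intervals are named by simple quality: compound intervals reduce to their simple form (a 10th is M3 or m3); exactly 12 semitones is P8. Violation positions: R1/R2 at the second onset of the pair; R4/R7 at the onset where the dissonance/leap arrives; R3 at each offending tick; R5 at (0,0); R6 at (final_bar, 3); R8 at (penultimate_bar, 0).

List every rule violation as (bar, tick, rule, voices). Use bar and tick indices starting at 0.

bar 0: v0=F3 v1=F4 downbeat P8
bar 1: v0=G3 v1=D4 downbeat P5
bar 2: v0=F3 v1=D4 downbeat M6
bar 3: v0=G3 v1=E4 downbeat M6
bar 4: v0=F3 v1=C4 downbeat P5
bar 5: v0=G3 v1=E4 downbeat M6
bar 6: v0=B3 v1=D4 downbeat m3
bar 7: v0=C4 v1=A4 downbeat M6
bar 8: v0=A3 v1=A4 downbeat P8
bar 9: v0=G3 v1=D4 downbeat P5
bar 10: v0=E3 v1=C4 downbeat m6
bar 11: v0=F3 v1=F4 downbeat P8
  -> R1 @ bar 8 tick 0 v(0, 1): C4/C5 P8 -> A3/A4 P8 similar
  -> R2 @ bar 11 tick 0 v(0, 1): E3/B3 P5 -> F3/F4 P8 similar
  -> R7 @ bar 11 tick 0 v(1,): B3->F4 leap 6st

(8, 0, R1, (0, 1))
(11, 0, R2, (0, 1))
(11, 0, R7, (1,))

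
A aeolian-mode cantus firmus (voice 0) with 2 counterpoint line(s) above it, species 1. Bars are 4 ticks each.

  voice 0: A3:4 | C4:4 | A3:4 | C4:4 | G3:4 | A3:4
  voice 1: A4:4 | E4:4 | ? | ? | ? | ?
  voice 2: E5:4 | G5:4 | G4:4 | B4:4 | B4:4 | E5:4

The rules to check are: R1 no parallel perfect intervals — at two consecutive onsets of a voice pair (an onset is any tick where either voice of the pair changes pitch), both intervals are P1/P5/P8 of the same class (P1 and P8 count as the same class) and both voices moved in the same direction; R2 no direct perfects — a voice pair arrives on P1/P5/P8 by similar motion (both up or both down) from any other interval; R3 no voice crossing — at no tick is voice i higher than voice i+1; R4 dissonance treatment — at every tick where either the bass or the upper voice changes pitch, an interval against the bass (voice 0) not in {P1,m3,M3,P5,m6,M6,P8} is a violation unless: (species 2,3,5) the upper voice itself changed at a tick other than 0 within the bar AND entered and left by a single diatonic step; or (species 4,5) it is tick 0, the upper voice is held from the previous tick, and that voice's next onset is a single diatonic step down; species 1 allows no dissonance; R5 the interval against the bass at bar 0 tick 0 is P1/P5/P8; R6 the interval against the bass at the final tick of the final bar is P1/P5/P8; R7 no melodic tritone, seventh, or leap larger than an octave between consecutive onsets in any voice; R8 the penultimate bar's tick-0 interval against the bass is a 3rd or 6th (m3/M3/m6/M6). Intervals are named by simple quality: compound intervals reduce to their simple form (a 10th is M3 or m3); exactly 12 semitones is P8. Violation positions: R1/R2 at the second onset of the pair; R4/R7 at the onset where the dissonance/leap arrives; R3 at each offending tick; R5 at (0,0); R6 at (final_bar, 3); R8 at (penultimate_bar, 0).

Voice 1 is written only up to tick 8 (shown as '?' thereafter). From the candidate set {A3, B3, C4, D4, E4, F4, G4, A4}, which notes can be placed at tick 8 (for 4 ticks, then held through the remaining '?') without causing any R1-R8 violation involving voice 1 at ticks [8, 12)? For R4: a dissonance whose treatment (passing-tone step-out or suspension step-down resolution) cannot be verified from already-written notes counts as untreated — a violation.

{E4, F4}

A3: violates R2
B3: violates R4
C4: violates R2
D4: violates R4
E4: legal
F4: legal
G4: violates R4
A4: violates R3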